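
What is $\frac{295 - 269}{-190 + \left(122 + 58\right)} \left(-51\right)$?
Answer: $\frac{663}{5} \approx 132.6$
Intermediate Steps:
$\frac{295 - 269}{-190 + \left(122 + 58\right)} \left(-51\right) = \frac{26}{-190 + 180} \left(-51\right) = \frac{26}{-10} \left(-51\right) = 26 \left(- \frac{1}{10}\right) \left(-51\right) = \left(- \frac{13}{5}\right) \left(-51\right) = \frac{663}{5}$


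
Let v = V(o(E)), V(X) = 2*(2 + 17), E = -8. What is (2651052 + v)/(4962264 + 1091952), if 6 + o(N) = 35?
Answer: 1325545/3027108 ≈ 0.43789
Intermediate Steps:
o(N) = 29 (o(N) = -6 + 35 = 29)
V(X) = 38 (V(X) = 2*19 = 38)
v = 38
(2651052 + v)/(4962264 + 1091952) = (2651052 + 38)/(4962264 + 1091952) = 2651090/6054216 = 2651090*(1/6054216) = 1325545/3027108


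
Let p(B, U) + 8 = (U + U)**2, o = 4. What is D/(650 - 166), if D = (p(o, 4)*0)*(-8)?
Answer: 0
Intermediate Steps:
p(B, U) = -8 + 4*U**2 (p(B, U) = -8 + (U + U)**2 = -8 + (2*U)**2 = -8 + 4*U**2)
D = 0 (D = ((-8 + 4*4**2)*0)*(-8) = ((-8 + 4*16)*0)*(-8) = ((-8 + 64)*0)*(-8) = (56*0)*(-8) = 0*(-8) = 0)
D/(650 - 166) = 0/(650 - 166) = 0/484 = (1/484)*0 = 0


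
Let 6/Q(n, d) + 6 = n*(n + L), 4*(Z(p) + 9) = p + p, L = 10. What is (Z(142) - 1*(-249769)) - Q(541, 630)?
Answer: 74470873629/298085 ≈ 2.4983e+5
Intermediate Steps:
Z(p) = -9 + p/2 (Z(p) = -9 + (p + p)/4 = -9 + (2*p)/4 = -9 + p/2)
Q(n, d) = 6/(-6 + n*(10 + n)) (Q(n, d) = 6/(-6 + n*(n + 10)) = 6/(-6 + n*(10 + n)))
(Z(142) - 1*(-249769)) - Q(541, 630) = ((-9 + (½)*142) - 1*(-249769)) - 6/(-6 + 541² + 10*541) = ((-9 + 71) + 249769) - 6/(-6 + 292681 + 5410) = (62 + 249769) - 6/298085 = 249831 - 6/298085 = 74470873629/298085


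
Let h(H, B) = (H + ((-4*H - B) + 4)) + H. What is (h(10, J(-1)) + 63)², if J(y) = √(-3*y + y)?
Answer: (47 - √2)² ≈ 2078.1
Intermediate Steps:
J(y) = √2*√(-y) (J(y) = √(-2*y) = √2*√(-y))
h(H, B) = 4 - B - 2*H (h(H, B) = (H + ((-B - 4*H) + 4)) + H = (H + (4 - B - 4*H)) + H = (4 - B - 3*H) + H = 4 - B - 2*H)
(h(10, J(-1)) + 63)² = ((4 - √2*√(-1*(-1)) - 2*10) + 63)² = ((4 - √2*√1 - 20) + 63)² = ((4 - √2 - 20) + 63)² = ((-16 - √2) + 63)² = (47 - √2)²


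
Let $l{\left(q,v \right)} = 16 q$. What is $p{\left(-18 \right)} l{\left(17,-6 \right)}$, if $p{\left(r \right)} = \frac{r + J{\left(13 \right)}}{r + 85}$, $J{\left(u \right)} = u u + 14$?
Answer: $\frac{44880}{67} \approx 669.85$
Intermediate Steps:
$J{\left(u \right)} = 14 + u^{2}$ ($J{\left(u \right)} = u^{2} + 14 = 14 + u^{2}$)
$p{\left(r \right)} = \frac{183 + r}{85 + r}$ ($p{\left(r \right)} = \frac{r + \left(14 + 13^{2}\right)}{r + 85} = \frac{r + \left(14 + 169\right)}{85 + r} = \frac{r + 183}{85 + r} = \frac{183 + r}{85 + r}$)
$p{\left(-18 \right)} l{\left(17,-6 \right)} = \frac{183 - 18}{85 - 18} \cdot 16 \cdot 17 = \frac{1}{67} \cdot 165 \cdot 272 = \frac{165}{67} \cdot 272 = \frac{44880}{67}$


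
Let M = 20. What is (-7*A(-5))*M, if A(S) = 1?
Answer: -140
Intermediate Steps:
(-7*A(-5))*M = -7*1*20 = -7*20 = -140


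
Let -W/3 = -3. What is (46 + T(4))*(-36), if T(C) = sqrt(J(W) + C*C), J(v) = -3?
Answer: -1656 - 36*sqrt(13) ≈ -1785.8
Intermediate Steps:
W = 9 (W = -3*(-3) = 9)
T(C) = sqrt(-3 + C**2) (T(C) = sqrt(-3 + C*C) = sqrt(-3 + C**2))
(46 + T(4))*(-36) = (46 + sqrt(-3 + 4**2))*(-36) = (46 + sqrt(-3 + 16))*(-36) = (46 + sqrt(13))*(-36) = -1656 - 36*sqrt(13)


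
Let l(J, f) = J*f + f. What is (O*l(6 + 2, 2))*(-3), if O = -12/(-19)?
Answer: -648/19 ≈ -34.105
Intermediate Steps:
l(J, f) = f + J*f
O = 12/19 (O = -12*(-1/19) = 12/19 ≈ 0.63158)
(O*l(6 + 2, 2))*(-3) = (12*(2*(1 + (6 + 2)))/19)*(-3) = (12*(2*(1 + 8))/19)*(-3) = (12*(2*9)/19)*(-3) = ((12/19)*18)*(-3) = (216/19)*(-3) = -648/19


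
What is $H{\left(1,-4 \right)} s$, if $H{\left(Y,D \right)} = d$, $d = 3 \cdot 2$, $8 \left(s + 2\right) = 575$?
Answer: $\frac{1677}{4} \approx 419.25$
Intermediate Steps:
$s = \frac{559}{8}$ ($s = -2 + \frac{1}{8} \cdot 575 = -2 + \frac{575}{8} = \frac{559}{8} \approx 69.875$)
$d = 6$
$H{\left(Y,D \right)} = 6$
$H{\left(1,-4 \right)} s = 6 \cdot \frac{559}{8} = \frac{1677}{4}$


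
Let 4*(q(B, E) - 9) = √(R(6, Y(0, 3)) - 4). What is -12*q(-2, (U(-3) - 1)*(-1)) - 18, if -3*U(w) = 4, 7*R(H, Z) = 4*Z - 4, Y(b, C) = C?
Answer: -126 - 6*I*√35/7 ≈ -126.0 - 5.0709*I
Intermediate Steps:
R(H, Z) = -4/7 + 4*Z/7 (R(H, Z) = (4*Z - 4)/7 = (-4 + 4*Z)/7 = -4/7 + 4*Z/7)
U(w) = -4/3 (U(w) = -⅓*4 = -4/3)
q(B, E) = 9 + I*√35/14 (q(B, E) = 9 + √((-4/7 + (4/7)*3) - 4)/4 = 9 + √((-4/7 + 12/7) - 4)/4 = 9 + √(8/7 - 4)/4 = 9 + √(-20/7)/4 = 9 + (2*I*√35/7)/4 = 9 + I*√35/14)
-12*q(-2, (U(-3) - 1)*(-1)) - 18 = -12*(9 + I*√35/14) - 18 = (-108 - 6*I*√35/7) - 18 = -126 - 6*I*√35/7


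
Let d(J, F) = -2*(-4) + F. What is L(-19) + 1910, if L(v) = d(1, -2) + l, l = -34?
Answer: 1882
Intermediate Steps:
d(J, F) = 8 + F
L(v) = -28 (L(v) = (8 - 2) - 34 = 6 - 34 = -28)
L(-19) + 1910 = -28 + 1910 = 1882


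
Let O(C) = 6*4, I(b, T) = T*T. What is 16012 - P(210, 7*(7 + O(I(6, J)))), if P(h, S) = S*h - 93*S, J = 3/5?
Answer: -9377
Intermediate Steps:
J = ⅗ (J = 3*(⅕) = ⅗ ≈ 0.60000)
I(b, T) = T²
O(C) = 24
P(h, S) = -93*S + S*h
16012 - P(210, 7*(7 + O(I(6, J)))) = 16012 - 7*(7 + 24)*(-93 + 210) = 16012 - 7*31*117 = 16012 - 217*117 = 16012 - 1*25389 = 16012 - 25389 = -9377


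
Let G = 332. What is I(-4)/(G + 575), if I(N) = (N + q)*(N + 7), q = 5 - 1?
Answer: 0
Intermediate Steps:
q = 4
I(N) = (4 + N)*(7 + N) (I(N) = (N + 4)*(N + 7) = (4 + N)*(7 + N))
I(-4)/(G + 575) = (28 + (-4)**2 + 11*(-4))/(332 + 575) = (28 + 16 - 44)/907 = 0*(1/907) = 0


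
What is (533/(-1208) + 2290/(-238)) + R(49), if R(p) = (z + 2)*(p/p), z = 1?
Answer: -1015331/143752 ≈ -7.0631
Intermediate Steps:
R(p) = 3 (R(p) = (1 + 2)*(p/p) = 3*1 = 3)
(533/(-1208) + 2290/(-238)) + R(49) = (533/(-1208) + 2290/(-238)) + 3 = (533*(-1/1208) + 2290*(-1/238)) + 3 = (-533/1208 - 1145/119) + 3 = -1446587/143752 + 3 = -1015331/143752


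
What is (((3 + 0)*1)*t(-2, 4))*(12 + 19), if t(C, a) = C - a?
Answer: -558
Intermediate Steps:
(((3 + 0)*1)*t(-2, 4))*(12 + 19) = (((3 + 0)*1)*(-2 - 1*4))*(12 + 19) = ((3*1)*(-2 - 4))*31 = (3*(-6))*31 = -18*31 = -558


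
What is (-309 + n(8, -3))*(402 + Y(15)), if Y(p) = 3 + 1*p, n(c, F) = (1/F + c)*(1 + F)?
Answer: -136220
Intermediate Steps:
n(c, F) = (1 + F)*(c + 1/F) (n(c, F) = (c + 1/F)*(1 + F) = (1 + F)*(c + 1/F))
Y(p) = 3 + p
(-309 + n(8, -3))*(402 + Y(15)) = (-309 + (1 + 8 + 1/(-3) - 3*8))*(402 + (3 + 15)) = (-309 + (1 + 8 - ⅓ - 24))*(402 + 18) = (-309 - 46/3)*420 = -973/3*420 = -136220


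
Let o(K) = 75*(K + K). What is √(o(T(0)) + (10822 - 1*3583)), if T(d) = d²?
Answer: √7239 ≈ 85.082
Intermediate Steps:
o(K) = 150*K (o(K) = 75*(2*K) = 150*K)
√(o(T(0)) + (10822 - 1*3583)) = √(150*0² + (10822 - 1*3583)) = √(150*0 + (10822 - 3583)) = √(0 + 7239) = √7239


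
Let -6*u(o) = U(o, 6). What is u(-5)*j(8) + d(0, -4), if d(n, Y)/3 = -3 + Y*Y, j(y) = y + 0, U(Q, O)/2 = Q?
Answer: 157/3 ≈ 52.333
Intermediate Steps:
U(Q, O) = 2*Q
j(y) = y
u(o) = -o/3
d(n, Y) = -9 + 3*Y² (d(n, Y) = 3*(-3 + Y*Y) = 3*(-3 + Y²) = -9 + 3*Y²)
u(-5)*j(8) + d(0, -4) = -⅓*(-5)*8 + (-9 + 3*(-4)²) = (5/3)*8 + (-9 + 3*16) = 40/3 + (-9 + 48) = 40/3 + 39 = 157/3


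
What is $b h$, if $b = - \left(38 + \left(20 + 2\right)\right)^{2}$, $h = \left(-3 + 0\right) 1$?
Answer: $10800$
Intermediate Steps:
$h = -3$ ($h = \left(-3\right) 1 = -3$)
$b = -3600$ ($b = - \left(38 + 22\right)^{2} = - 60^{2} = \left(-1\right) 3600 = -3600$)
$b h = \left(-3600\right) \left(-3\right) = 10800$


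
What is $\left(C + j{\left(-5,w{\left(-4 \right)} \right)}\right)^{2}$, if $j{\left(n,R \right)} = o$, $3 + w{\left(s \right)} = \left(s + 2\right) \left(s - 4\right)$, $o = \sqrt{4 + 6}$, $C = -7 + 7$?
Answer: $10$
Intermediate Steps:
$C = 0$
$o = \sqrt{10} \approx 3.1623$
$w{\left(s \right)} = -3 + \left(-4 + s\right) \left(2 + s\right)$ ($w{\left(s \right)} = -3 + \left(s + 2\right) \left(s - 4\right) = -3 + \left(2 + s\right) \left(-4 + s\right) = -3 + \left(-4 + s\right) \left(2 + s\right)$)
$j{\left(n,R \right)} = \sqrt{10}$
$\left(C + j{\left(-5,w{\left(-4 \right)} \right)}\right)^{2} = \left(0 + \sqrt{10}\right)^{2} = \left(\sqrt{10}\right)^{2} = 10$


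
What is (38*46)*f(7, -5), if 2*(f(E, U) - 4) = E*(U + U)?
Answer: -54188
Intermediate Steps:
f(E, U) = 4 + E*U (f(E, U) = 4 + (E*(U + U))/2 = 4 + (E*(2*U))/2 = 4 + (2*E*U)/2 = 4 + E*U)
(38*46)*f(7, -5) = (38*46)*(4 + 7*(-5)) = 1748*(4 - 35) = 1748*(-31) = -54188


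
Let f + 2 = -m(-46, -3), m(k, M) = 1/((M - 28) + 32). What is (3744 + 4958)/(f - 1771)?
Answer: -4351/887 ≈ -4.9053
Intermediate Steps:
m(k, M) = 1/(4 + M) (m(k, M) = 1/((-28 + M) + 32) = 1/(4 + M))
f = -3 (f = -2 - 1/(4 - 3) = -2 - 1/1 = -2 - 1*1 = -2 - 1 = -3)
(3744 + 4958)/(f - 1771) = (3744 + 4958)/(-3 - 1771) = 8702/(-1774) = 8702*(-1/1774) = -4351/887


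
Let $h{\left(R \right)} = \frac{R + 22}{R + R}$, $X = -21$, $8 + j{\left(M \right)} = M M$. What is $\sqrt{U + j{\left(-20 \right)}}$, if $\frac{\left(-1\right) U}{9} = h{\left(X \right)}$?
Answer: $\frac{17 \sqrt{266}}{14} \approx 19.804$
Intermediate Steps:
$j{\left(M \right)} = -8 + M^{2}$ ($j{\left(M \right)} = -8 + M M = -8 + M^{2}$)
$h{\left(R \right)} = \frac{22 + R}{2 R}$
$U = \frac{3}{14}$ ($U = - 9 \frac{22 - 21}{2 \left(-21\right)} = - 9 \cdot \frac{1}{2} \left(- \frac{1}{21}\right) 1 = \left(-9\right) \left(- \frac{1}{42}\right) = \frac{3}{14} \approx 0.21429$)
$\sqrt{U + j{\left(-20 \right)}} = \sqrt{\frac{3}{14} - \left(8 - \left(-20\right)^{2}\right)} = \sqrt{\frac{3}{14} + \left(-8 + 400\right)} = \sqrt{\frac{3}{14} + 392} = \sqrt{\frac{5491}{14}} = \frac{17 \sqrt{266}}{14}$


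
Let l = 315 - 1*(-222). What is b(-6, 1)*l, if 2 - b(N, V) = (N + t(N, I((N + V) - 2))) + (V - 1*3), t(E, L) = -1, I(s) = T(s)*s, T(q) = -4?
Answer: 5907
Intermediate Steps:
I(s) = -4*s
b(N, V) = 6 - N - V (b(N, V) = 2 - ((N - 1) + (V - 1*3)) = 2 - ((-1 + N) + (V - 3)) = 2 - ((-1 + N) + (-3 + V)) = 2 - (-4 + N + V) = 2 + (4 - N - V) = 6 - N - V)
l = 537 (l = 315 + 222 = 537)
b(-6, 1)*l = (6 - 1*(-6) - 1*1)*537 = (6 + 6 - 1)*537 = 11*537 = 5907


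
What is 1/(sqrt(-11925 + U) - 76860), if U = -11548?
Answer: -76860/5907483073 - I*sqrt(23473)/5907483073 ≈ -1.3011e-5 - 2.5935e-8*I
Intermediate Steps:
1/(sqrt(-11925 + U) - 76860) = 1/(sqrt(-11925 - 11548) - 76860) = 1/(sqrt(-23473) - 76860) = 1/(I*sqrt(23473) - 76860) = 1/(-76860 + I*sqrt(23473))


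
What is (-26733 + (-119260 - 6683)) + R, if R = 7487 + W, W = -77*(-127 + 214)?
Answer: -151888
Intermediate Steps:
W = -6699 (W = -77*87 = -6699)
R = 788 (R = 7487 - 6699 = 788)
(-26733 + (-119260 - 6683)) + R = (-26733 + (-119260 - 6683)) + 788 = (-26733 - 125943) + 788 = -152676 + 788 = -151888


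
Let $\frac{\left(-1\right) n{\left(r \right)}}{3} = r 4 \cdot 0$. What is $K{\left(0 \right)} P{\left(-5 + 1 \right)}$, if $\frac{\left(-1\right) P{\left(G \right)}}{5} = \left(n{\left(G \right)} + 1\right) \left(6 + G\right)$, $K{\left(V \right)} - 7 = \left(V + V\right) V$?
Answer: $-70$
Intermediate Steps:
$n{\left(r \right)} = 0$ ($n{\left(r \right)} = - 3 r 4 \cdot 0 = - 3 \cdot 4 r 0 = \left(-3\right) 0 = 0$)
$K{\left(V \right)} = 7 + 2 V^{2}$ ($K{\left(V \right)} = 7 + \left(V + V\right) V = 7 + 2 V V = 7 + 2 V^{2}$)
$P{\left(G \right)} = -30 - 5 G$ ($P{\left(G \right)} = - 5 \left(0 + 1\right) \left(6 + G\right) = - 5 \cdot 1 \left(6 + G\right) = - 5 \left(6 + G\right) = -30 - 5 G$)
$K{\left(0 \right)} P{\left(-5 + 1 \right)} = \left(7 + 2 \cdot 0^{2}\right) \left(-30 - 5 \left(-5 + 1\right)\right) = \left(7 + 2 \cdot 0\right) \left(-30 - -20\right) = \left(7 + 0\right) \left(-30 + 20\right) = 7 \left(-10\right) = -70$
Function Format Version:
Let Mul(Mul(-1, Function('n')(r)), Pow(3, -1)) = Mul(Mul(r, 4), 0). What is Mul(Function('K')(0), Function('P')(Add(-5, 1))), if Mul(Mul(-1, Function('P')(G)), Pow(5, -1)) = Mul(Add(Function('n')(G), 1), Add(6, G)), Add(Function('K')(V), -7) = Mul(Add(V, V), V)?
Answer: -70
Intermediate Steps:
Function('n')(r) = 0 (Function('n')(r) = Mul(-3, Mul(Mul(r, 4), 0)) = Mul(-3, Mul(Mul(4, r), 0)) = Mul(-3, 0) = 0)
Function('K')(V) = Add(7, Mul(2, Pow(V, 2))) (Function('K')(V) = Add(7, Mul(Add(V, V), V)) = Add(7, Mul(Mul(2, V), V)) = Add(7, Mul(2, Pow(V, 2))))
Function('P')(G) = Add(-30, Mul(-5, G)) (Function('P')(G) = Mul(-5, Mul(Add(0, 1), Add(6, G))) = Mul(-5, Mul(1, Add(6, G))) = Mul(-5, Add(6, G)) = Add(-30, Mul(-5, G)))
Mul(Function('K')(0), Function('P')(Add(-5, 1))) = Mul(Add(7, Mul(2, Pow(0, 2))), Add(-30, Mul(-5, Add(-5, 1)))) = Mul(Add(7, Mul(2, 0)), Add(-30, Mul(-5, -4))) = Mul(Add(7, 0), Add(-30, 20)) = Mul(7, -10) = -70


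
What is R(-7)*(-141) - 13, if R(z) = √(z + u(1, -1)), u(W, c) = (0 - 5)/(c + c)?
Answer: -13 - 423*I*√2/2 ≈ -13.0 - 299.11*I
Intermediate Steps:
u(W, c) = -5/(2*c) (u(W, c) = -5*1/(2*c) = -5/(2*c))
R(z) = √(5/2 + z) (R(z) = √(z - 5/2/(-1)) = √(z - 5/2*(-1)) = √(z + 5/2) = √(5/2 + z))
R(-7)*(-141) - 13 = (√(10 + 4*(-7))/2)*(-141) - 13 = (√(10 - 28)/2)*(-141) - 13 = (√(-18)/2)*(-141) - 13 = ((3*I*√2)/2)*(-141) - 13 = (3*I*√2/2)*(-141) - 13 = -423*I*√2/2 - 13 = -13 - 423*I*√2/2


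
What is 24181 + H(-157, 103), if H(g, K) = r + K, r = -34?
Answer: 24250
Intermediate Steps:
H(g, K) = -34 + K
24181 + H(-157, 103) = 24181 + (-34 + 103) = 24181 + 69 = 24250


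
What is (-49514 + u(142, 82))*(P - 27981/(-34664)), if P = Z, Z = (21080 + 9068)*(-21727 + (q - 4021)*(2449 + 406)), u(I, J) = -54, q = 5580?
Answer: -28679768927284016292/4333 ≈ -6.6189e+15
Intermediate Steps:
Z = 133532064264 (Z = (21080 + 9068)*(-21727 + (5580 - 4021)*(2449 + 406)) = 30148*(-21727 + 1559*2855) = 30148*(-21727 + 4450945) = 30148*4429218 = 133532064264)
P = 133532064264
(-49514 + u(142, 82))*(P - 27981/(-34664)) = (-49514 - 54)*(133532064264 - 27981/(-34664)) = -49568*(133532064264 - 27981*(-1/34664)) = -49568*(133532064264 + 27981/34664) = -49568*4628755475675277/34664 = -28679768927284016292/4333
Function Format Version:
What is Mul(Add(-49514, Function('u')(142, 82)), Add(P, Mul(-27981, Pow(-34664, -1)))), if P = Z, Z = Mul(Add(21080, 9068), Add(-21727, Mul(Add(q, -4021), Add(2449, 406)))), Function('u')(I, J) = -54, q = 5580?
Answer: Rational(-28679768927284016292, 4333) ≈ -6.6189e+15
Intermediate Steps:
Z = 133532064264 (Z = Mul(Add(21080, 9068), Add(-21727, Mul(Add(5580, -4021), Add(2449, 406)))) = Mul(30148, Add(-21727, Mul(1559, 2855))) = Mul(30148, Add(-21727, 4450945)) = Mul(30148, 4429218) = 133532064264)
P = 133532064264
Mul(Add(-49514, Function('u')(142, 82)), Add(P, Mul(-27981, Pow(-34664, -1)))) = Mul(Add(-49514, -54), Add(133532064264, Mul(-27981, Pow(-34664, -1)))) = Mul(-49568, Add(133532064264, Mul(-27981, Rational(-1, 34664)))) = Mul(-49568, Add(133532064264, Rational(27981, 34664))) = Mul(-49568, Rational(4628755475675277, 34664)) = Rational(-28679768927284016292, 4333)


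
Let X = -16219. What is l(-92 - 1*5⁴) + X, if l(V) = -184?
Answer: -16403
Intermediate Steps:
l(-92 - 1*5⁴) + X = -184 - 16219 = -16403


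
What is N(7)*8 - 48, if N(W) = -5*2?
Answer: -128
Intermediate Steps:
N(W) = -10
N(7)*8 - 48 = -10*8 - 48 = -80 - 48 = -128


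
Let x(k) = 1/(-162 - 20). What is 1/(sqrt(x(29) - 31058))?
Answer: -I*sqrt(1028765374)/5652557 ≈ -0.0056743*I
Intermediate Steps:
x(k) = -1/182 (x(k) = 1/(-182) = -1/182)
1/(sqrt(x(29) - 31058)) = 1/(sqrt(-1/182 - 31058)) = 1/(sqrt(-5652557/182)) = 1/(I*sqrt(1028765374)/182) = -I*sqrt(1028765374)/5652557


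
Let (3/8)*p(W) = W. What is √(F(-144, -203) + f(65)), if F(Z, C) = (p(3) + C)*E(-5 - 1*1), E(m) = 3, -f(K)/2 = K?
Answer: I*√715 ≈ 26.739*I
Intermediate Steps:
f(K) = -2*K
p(W) = 8*W/3
F(Z, C) = 24 + 3*C (F(Z, C) = ((8/3)*3 + C)*3 = (8 + C)*3 = 24 + 3*C)
√(F(-144, -203) + f(65)) = √((24 + 3*(-203)) - 2*65) = √((24 - 609) - 130) = √(-585 - 130) = √(-715) = I*√715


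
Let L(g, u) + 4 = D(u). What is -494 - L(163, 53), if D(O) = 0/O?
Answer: -490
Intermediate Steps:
D(O) = 0
L(g, u) = -4 (L(g, u) = -4 + 0 = -4)
-494 - L(163, 53) = -494 - 1*(-4) = -494 + 4 = -490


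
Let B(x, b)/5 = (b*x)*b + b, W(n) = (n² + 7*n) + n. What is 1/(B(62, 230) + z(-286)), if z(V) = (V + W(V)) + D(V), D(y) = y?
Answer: 1/16479086 ≈ 6.0683e-8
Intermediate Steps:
W(n) = n² + 8*n
B(x, b) = 5*b + 5*x*b² (B(x, b) = 5*((b*x)*b + b) = 5*(x*b² + b) = 5*(b + x*b²) = 5*b + 5*x*b²)
z(V) = 2*V + V*(8 + V) (z(V) = (V + V*(8 + V)) + V = 2*V + V*(8 + V))
1/(B(62, 230) + z(-286)) = 1/(5*230*(1 + 230*62) - 286*(10 - 286)) = 1/(5*230*(1 + 14260) - 286*(-276)) = 1/(5*230*14261 + 78936) = 1/(16400150 + 78936) = 1/16479086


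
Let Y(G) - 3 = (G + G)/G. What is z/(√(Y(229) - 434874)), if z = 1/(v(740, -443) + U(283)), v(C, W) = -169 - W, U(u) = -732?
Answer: I*√434869/199170002 ≈ 3.311e-6*I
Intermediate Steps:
Y(G) = 5 (Y(G) = 3 + (G + G)/G = 3 + (2*G)/G = 3 + 2 = 5)
z = -1/458 (z = 1/((-169 - 1*(-443)) - 732) = 1/((-169 + 443) - 732) = 1/(274 - 732) = 1/(-458) = -1/458 ≈ -0.0021834)
z/(√(Y(229) - 434874)) = -1/(458*√(5 - 434874)) = -(-I*√434869/434869)/458 = -(-1)*I*√434869/199170002 = I*√434869/199170002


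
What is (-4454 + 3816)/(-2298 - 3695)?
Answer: 638/5993 ≈ 0.10646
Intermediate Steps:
(-4454 + 3816)/(-2298 - 3695) = -638/(-5993) = -638*(-1/5993) = 638/5993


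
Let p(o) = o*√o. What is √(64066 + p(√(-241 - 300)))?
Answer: √(64066 + 541^(¾)*I^(3/2)) ≈ 252.96 + 0.157*I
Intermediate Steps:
p(o) = o^(3/2)
√(64066 + p(√(-241 - 300))) = √(64066 + (√(-241 - 300))^(3/2)) = √(64066 + (√(-541))^(3/2)) = √(64066 + (I*√541)^(3/2)) = √(64066 + 541^(¾)*I^(3/2))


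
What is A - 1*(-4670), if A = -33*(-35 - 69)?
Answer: 8102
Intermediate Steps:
A = 3432 (A = -33*(-104) = 3432)
A - 1*(-4670) = 3432 - 1*(-4670) = 3432 + 4670 = 8102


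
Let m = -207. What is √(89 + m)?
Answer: I*√118 ≈ 10.863*I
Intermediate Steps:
√(89 + m) = √(89 - 207) = √(-118) = I*√118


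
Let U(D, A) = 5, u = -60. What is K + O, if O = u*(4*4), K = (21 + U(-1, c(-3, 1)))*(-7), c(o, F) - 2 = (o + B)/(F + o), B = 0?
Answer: -1142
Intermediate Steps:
c(o, F) = 2 + o/(F + o) (c(o, F) = 2 + (o + 0)/(F + o) = 2 + o/(F + o))
K = -182 (K = (21 + 5)*(-7) = 26*(-7) = -182)
O = -960 (O = -240*4 = -60*16 = -960)
K + O = -182 - 960 = -1142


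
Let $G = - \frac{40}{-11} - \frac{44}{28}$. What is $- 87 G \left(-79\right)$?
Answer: $\frac{1092807}{77} \approx 14192.0$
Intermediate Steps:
$G = \frac{159}{77}$ ($G = \left(-40\right) \left(- \frac{1}{11}\right) - \frac{11}{7} = \frac{40}{11} - \frac{11}{7} = \frac{159}{77} \approx 2.0649$)
$- 87 G \left(-79\right) = \left(-87\right) \frac{159}{77} \left(-79\right) = \left(- \frac{13833}{77}\right) \left(-79\right) = \frac{1092807}{77}$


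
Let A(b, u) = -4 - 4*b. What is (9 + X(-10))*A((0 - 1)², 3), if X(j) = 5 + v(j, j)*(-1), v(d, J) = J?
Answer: -192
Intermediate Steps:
X(j) = 5 - j (X(j) = 5 + j*(-1) = 5 - j)
(9 + X(-10))*A((0 - 1)², 3) = (9 + (5 - 1*(-10)))*(-4 - 4*(0 - 1)²) = (9 + (5 + 10))*(-4 - 4*(-1)²) = (9 + 15)*(-4 - 4*1) = 24*(-4 - 4) = 24*(-8) = -192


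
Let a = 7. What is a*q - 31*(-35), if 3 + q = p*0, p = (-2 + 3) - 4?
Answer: 1064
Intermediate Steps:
p = -3 (p = 1 - 4 = -3)
q = -3 (q = -3 - 3*0 = -3 + 0 = -3)
a*q - 31*(-35) = 7*(-3) - 31*(-35) = -21 + 1085 = 1064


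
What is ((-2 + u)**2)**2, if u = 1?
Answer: 1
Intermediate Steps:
((-2 + u)**2)**2 = ((-2 + 1)**2)**2 = ((-1)**2)**2 = 1**2 = 1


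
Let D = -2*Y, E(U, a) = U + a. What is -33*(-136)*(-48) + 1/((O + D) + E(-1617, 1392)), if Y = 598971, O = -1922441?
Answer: -672253857793/3120608 ≈ -2.1542e+5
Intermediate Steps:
D = -1197942 (D = -2*598971 = -1197942)
-33*(-136)*(-48) + 1/((O + D) + E(-1617, 1392)) = -33*(-136)*(-48) + 1/((-1922441 - 1197942) + (-1617 + 1392)) = 4488*(-48) + 1/(-3120383 - 225) = -215424 + 1/(-3120608) = -215424 - 1/3120608 = -672253857793/3120608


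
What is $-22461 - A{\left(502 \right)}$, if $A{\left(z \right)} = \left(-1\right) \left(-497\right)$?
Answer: $-22958$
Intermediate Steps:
$A{\left(z \right)} = 497$
$-22461 - A{\left(502 \right)} = -22461 - 497 = -22958$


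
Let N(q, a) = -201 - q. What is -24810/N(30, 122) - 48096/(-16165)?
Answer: 137387942/1244705 ≈ 110.38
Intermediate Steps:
-24810/N(30, 122) - 48096/(-16165) = -24810/(-201 - 1*30) - 48096/(-16165) = -24810/(-201 - 30) - 48096*(-1/16165) = -24810/(-231) + 48096/16165 = -24810*(-1/231) + 48096/16165 = 8270/77 + 48096/16165 = 137387942/1244705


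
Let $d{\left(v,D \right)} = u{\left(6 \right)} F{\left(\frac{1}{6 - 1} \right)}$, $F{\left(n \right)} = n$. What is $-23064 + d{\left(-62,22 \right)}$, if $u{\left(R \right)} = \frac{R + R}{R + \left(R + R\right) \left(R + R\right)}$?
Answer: $- \frac{2882998}{125} \approx -23064.0$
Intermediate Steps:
$u{\left(R \right)} = \frac{2 R}{R + 4 R^{2}}$ ($u{\left(R \right)} = \frac{2 R}{R + 2 R 2 R} = \frac{2 R}{R + 4 R^{2}}$)
$d{\left(v,D \right)} = \frac{2}{125}$ ($d{\left(v,D \right)} = \frac{2 \frac{1}{1 + 4 \cdot 6}}{6 - 1} = \frac{2 \frac{1}{1 + 24}}{5} = \frac{2}{25} \cdot \frac{1}{5} = \frac{2}{125}$)
$-23064 + d{\left(-62,22 \right)} = -23064 + \frac{2}{125} = - \frac{2882998}{125}$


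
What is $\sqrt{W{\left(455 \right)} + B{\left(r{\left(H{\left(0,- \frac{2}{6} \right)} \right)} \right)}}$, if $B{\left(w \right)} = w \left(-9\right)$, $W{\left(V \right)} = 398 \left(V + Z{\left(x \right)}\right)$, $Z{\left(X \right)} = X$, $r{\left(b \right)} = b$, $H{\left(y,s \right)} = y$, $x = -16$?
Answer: $\sqrt{174722} \approx 418.0$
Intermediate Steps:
$W{\left(V \right)} = -6368 + 398 V$ ($W{\left(V \right)} = 398 \left(V - 16\right) = 398 \left(-16 + V\right) = -6368 + 398 V$)
$B{\left(w \right)} = - 9 w$
$\sqrt{W{\left(455 \right)} + B{\left(r{\left(H{\left(0,- \frac{2}{6} \right)} \right)} \right)}} = \sqrt{\left(-6368 + 398 \cdot 455\right) - 0} = \sqrt{\left(-6368 + 181090\right) + 0} = \sqrt{174722 + 0} = \sqrt{174722}$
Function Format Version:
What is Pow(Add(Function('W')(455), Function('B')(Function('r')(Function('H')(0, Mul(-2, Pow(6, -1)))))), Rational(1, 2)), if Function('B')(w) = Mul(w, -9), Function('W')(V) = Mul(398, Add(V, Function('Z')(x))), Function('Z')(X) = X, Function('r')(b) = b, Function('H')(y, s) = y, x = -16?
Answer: Pow(174722, Rational(1, 2)) ≈ 418.00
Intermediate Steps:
Function('W')(V) = Add(-6368, Mul(398, V)) (Function('W')(V) = Mul(398, Add(V, -16)) = Mul(398, Add(-16, V)) = Add(-6368, Mul(398, V)))
Function('B')(w) = Mul(-9, w)
Pow(Add(Function('W')(455), Function('B')(Function('r')(Function('H')(0, Mul(-2, Pow(6, -1)))))), Rational(1, 2)) = Pow(Add(Add(-6368, Mul(398, 455)), Mul(-9, 0)), Rational(1, 2)) = Pow(Add(Add(-6368, 181090), 0), Rational(1, 2)) = Pow(Add(174722, 0), Rational(1, 2)) = Pow(174722, Rational(1, 2))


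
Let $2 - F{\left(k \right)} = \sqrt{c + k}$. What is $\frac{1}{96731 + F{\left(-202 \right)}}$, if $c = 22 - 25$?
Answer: $\frac{96733}{9357273494} + \frac{i \sqrt{205}}{9357273494} \approx 1.0338 \cdot 10^{-5} + 1.5301 \cdot 10^{-9} i$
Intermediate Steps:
$c = -3$
$F{\left(k \right)} = 2 - \sqrt{-3 + k}$
$\frac{1}{96731 + F{\left(-202 \right)}} = \frac{1}{96731 + \left(2 - \sqrt{-3 - 202}\right)} = \frac{1}{96731 + \left(2 - \sqrt{-205}\right)} = \frac{1}{96731 + \left(2 - i \sqrt{205}\right)} = \frac{1}{96733 - i \sqrt{205}}$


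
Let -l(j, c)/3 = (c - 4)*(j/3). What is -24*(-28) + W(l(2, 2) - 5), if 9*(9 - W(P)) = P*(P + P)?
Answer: 6127/9 ≈ 680.78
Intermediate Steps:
l(j, c) = -j*(-4 + c) (l(j, c) = -3*(c - 4)*j/3 = -3*(-4 + c)*j*(1/3) = -3*(-4 + c)*j/3 = -j*(-4 + c))
W(P) = 9 - 2*P**2/9 (W(P) = 9 - P*(P + P)/9 = 9 - P*2*P/9 = 9 - 2*P**2/9)
-24*(-28) + W(l(2, 2) - 5) = -24*(-28) + (9 - 2*(2*(4 - 1*2) - 5)**2/9) = 672 + (9 - 2*(2*(4 - 2) - 5)**2/9) = 672 + (9 - 2*(2*2 - 5)**2/9) = 672 + (9 - 2*(4 - 5)**2/9) = 672 + (9 - 2/9*(-1)**2) = 672 + (9 - 2/9*1) = 672 + (9 - 2/9) = 672 + 79/9 = 6127/9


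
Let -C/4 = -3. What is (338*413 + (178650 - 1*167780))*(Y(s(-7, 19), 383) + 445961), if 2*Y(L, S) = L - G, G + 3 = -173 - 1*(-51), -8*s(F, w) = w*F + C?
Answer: 67111617788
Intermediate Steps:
C = 12 (C = -4*(-3) = 12)
s(F, w) = -3/2 - F*w/8 (s(F, w) = -(w*F + 12)/8 = -(F*w + 12)/8 = -(12 + F*w)/8 = -3/2 - F*w/8)
G = -125 (G = -3 + (-173 - 1*(-51)) = -3 + (-173 + 51) = -3 - 122 = -125)
Y(L, S) = 125/2 + L/2 (Y(L, S) = (L - 1*(-125))/2 = (L + 125)/2 = (125 + L)/2 = 125/2 + L/2)
(338*413 + (178650 - 1*167780))*(Y(s(-7, 19), 383) + 445961) = (338*413 + (178650 - 1*167780))*((125/2 + (-3/2 - 1/8*(-7)*19)/2) + 445961) = (139594 + (178650 - 167780))*((125/2 + (-3/2 + 133/8)/2) + 445961) = (139594 + 10870)*((125/2 + (1/2)*(121/8)) + 445961) = 150464*((125/2 + 121/16) + 445961) = 150464*(1121/16 + 445961) = 150464*(7136497/16) = 67111617788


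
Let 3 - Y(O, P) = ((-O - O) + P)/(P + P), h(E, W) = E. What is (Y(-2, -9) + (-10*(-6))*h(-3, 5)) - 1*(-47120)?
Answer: 844969/18 ≈ 46943.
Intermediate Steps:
Y(O, P) = 3 - (P - 2*O)/(2*P) (Y(O, P) = 3 - ((-O - O) + P)/(P + P) = 3 - (-2*O + P)/(2*P) = 3 - (P - 2*O)*1/(2*P) = 3 - (P - 2*O)/(2*P))
(Y(-2, -9) + (-10*(-6))*h(-3, 5)) - 1*(-47120) = ((5/2 - 2/(-9)) - 10*(-6)*(-3)) - 1*(-47120) = ((5/2 - 2*(-⅑)) + 60*(-3)) + 47120 = ((5/2 + 2/9) - 180) + 47120 = (49/18 - 180) + 47120 = -3191/18 + 47120 = 844969/18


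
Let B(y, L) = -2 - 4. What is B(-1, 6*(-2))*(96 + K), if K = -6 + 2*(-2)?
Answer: -516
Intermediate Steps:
B(y, L) = -6
K = -10 (K = -6 - 4 = -10)
B(-1, 6*(-2))*(96 + K) = -6*(96 - 10) = -6*86 = -516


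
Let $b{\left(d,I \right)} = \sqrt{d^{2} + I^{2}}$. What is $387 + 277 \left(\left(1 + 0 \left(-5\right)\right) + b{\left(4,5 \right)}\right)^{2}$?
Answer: $12021 + 554 \sqrt{41} \approx 15568.0$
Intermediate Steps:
$b{\left(d,I \right)} = \sqrt{I^{2} + d^{2}}$
$387 + 277 \left(\left(1 + 0 \left(-5\right)\right) + b{\left(4,5 \right)}\right)^{2} = 387 + 277 \left(\left(1 + 0 \left(-5\right)\right) + \sqrt{5^{2} + 4^{2}}\right)^{2} = 387 + 277 \left(\left(1 + 0\right) + \sqrt{25 + 16}\right)^{2} = 387 + 277 \left(1 + \sqrt{41}\right)^{2}$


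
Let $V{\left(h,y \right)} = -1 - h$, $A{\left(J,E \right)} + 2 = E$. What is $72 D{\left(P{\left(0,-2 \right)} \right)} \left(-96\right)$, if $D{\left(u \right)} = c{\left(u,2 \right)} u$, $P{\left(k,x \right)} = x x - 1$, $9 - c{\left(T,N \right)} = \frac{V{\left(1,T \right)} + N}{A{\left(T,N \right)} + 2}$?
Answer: $-186624$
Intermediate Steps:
$A{\left(J,E \right)} = -2 + E$
$c{\left(T,N \right)} = 9 - \frac{-2 + N}{N}$ ($c{\left(T,N \right)} = 9 - \frac{\left(-1 - 1\right) + N}{\left(-2 + N\right) + 2} = 9 - \frac{\left(-1 - 1\right) + N}{N} = 9 - \frac{-2 + N}{N}$)
$P{\left(k,x \right)} = -1 + x^{2}$ ($P{\left(k,x \right)} = x^{2} - 1 = -1 + x^{2}$)
$D{\left(u \right)} = 9 u$ ($D{\left(u \right)} = \left(8 + \frac{2}{2}\right) u = \left(8 + 2 \cdot \frac{1}{2}\right) u = \left(8 + 1\right) u = 9 u$)
$72 D{\left(P{\left(0,-2 \right)} \right)} \left(-96\right) = 72 \cdot 9 \left(-1 + \left(-2\right)^{2}\right) \left(-96\right) = 72 \cdot 9 \left(-1 + 4\right) \left(-96\right) = 72 \cdot 9 \cdot 3 \left(-96\right) = 72 \cdot 27 \left(-96\right) = 1944 \left(-96\right) = -186624$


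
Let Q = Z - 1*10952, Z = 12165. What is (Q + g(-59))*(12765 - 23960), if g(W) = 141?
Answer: -15158030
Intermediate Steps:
Q = 1213 (Q = 12165 - 1*10952 = 12165 - 10952 = 1213)
(Q + g(-59))*(12765 - 23960) = (1213 + 141)*(12765 - 23960) = 1354*(-11195) = -15158030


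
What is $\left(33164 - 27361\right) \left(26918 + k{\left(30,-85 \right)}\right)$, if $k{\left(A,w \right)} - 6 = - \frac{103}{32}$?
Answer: $\frac{4999081395}{32} \approx 1.5622 \cdot 10^{8}$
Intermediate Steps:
$k{\left(A,w \right)} = \frac{89}{32}$ ($k{\left(A,w \right)} = 6 - \frac{103}{32} = \frac{89}{32}$)
$\left(33164 - 27361\right) \left(26918 + k{\left(30,-85 \right)}\right) = \left(33164 - 27361\right) \left(26918 + \frac{89}{32}\right) = 5803 \cdot \frac{861465}{32} = \frac{4999081395}{32}$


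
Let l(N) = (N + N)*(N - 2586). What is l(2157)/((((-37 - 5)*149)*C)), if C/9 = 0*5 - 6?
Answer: -102817/18774 ≈ -5.4766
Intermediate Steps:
l(N) = 2*N*(-2586 + N) (l(N) = (2*N)*(-2586 + N) = 2*N*(-2586 + N))
C = -54 (C = 9*(0*5 - 6) = 9*(0 - 6) = 9*(-6) = -54)
l(2157)/((((-37 - 5)*149)*C)) = (2*2157*(-2586 + 2157))/((((-37 - 5)*149)*(-54))) = (2*2157*(-429))/((-42*149*(-54))) = -1850706/((-6258*(-54))) = -1850706/337932 = -1850706*1/337932 = -102817/18774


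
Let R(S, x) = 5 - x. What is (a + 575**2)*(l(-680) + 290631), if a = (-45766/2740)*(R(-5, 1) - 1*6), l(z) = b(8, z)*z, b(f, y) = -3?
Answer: 66290276512368/685 ≈ 9.6774e+10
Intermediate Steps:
l(z) = -3*z
a = 22883/685 (a = (-45766/2740)*((5 - 1*1) - 1*6) = (-45766*1/2740)*((5 - 1) - 6) = -22883*(4 - 6)/1370 = -22883/1370*(-2) = 22883/685 ≈ 33.406)
(a + 575**2)*(l(-680) + 290631) = (22883/685 + 575**2)*(-3*(-680) + 290631) = (22883/685 + 330625)*(2040 + 290631) = (226501008/685)*292671 = 66290276512368/685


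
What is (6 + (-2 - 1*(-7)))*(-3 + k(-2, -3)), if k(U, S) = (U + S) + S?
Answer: -121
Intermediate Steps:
k(U, S) = U + 2*S (k(U, S) = (S + U) + S = U + 2*S)
(6 + (-2 - 1*(-7)))*(-3 + k(-2, -3)) = (6 + (-2 - 1*(-7)))*(-3 + (-2 + 2*(-3))) = (6 + (-2 + 7))*(-3 + (-2 - 6)) = (6 + 5)*(-3 - 8) = 11*(-11) = -121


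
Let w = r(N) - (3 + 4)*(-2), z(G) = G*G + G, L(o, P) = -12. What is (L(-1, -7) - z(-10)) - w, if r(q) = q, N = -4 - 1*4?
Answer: -108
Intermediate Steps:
N = -8 (N = -4 - 4 = -8)
z(G) = G + G² (z(G) = G² + G = G + G²)
w = 6 (w = -8 - (3 + 4)*(-2) = -8 - 7*(-2) = -8 - 1*(-14) = -8 + 14 = 6)
(L(-1, -7) - z(-10)) - w = (-12 - (-10)*(1 - 10)) - 1*6 = (-12 - (-10)*(-9)) - 6 = (-12 - 1*90) - 6 = (-12 - 90) - 6 = -102 - 6 = -108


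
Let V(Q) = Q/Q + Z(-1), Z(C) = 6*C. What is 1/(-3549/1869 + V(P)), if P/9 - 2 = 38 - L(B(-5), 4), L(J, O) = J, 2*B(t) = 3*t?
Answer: -89/614 ≈ -0.14495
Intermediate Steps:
B(t) = 3*t/2 (B(t) = (3*t)/2 = 3*t/2)
P = 855/2 (P = 18 + 9*(38 - 3*(-5)/2) = 18 + 9*(38 - 1*(-15/2)) = 18 + 9*(38 + 15/2) = 18 + 9*(91/2) = 18 + 819/2 = 855/2 ≈ 427.50)
V(Q) = -5 (V(Q) = Q/Q + 6*(-1) = 1 - 6 = -5)
1/(-3549/1869 + V(P)) = 1/(-3549/1869 - 5) = 1/(-3549*1/1869 - 5) = 1/(-169/89 - 5) = 1/(-614/89) = -89/614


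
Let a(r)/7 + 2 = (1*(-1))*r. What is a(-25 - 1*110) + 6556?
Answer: 7487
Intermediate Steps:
a(r) = -14 - 7*r (a(r) = -14 + 7*((1*(-1))*r) = -14 + 7*(-r) = -14 - 7*r)
a(-25 - 1*110) + 6556 = (-14 - 7*(-25 - 1*110)) + 6556 = (-14 - 7*(-25 - 110)) + 6556 = (-14 - 7*(-135)) + 6556 = (-14 + 945) + 6556 = 931 + 6556 = 7487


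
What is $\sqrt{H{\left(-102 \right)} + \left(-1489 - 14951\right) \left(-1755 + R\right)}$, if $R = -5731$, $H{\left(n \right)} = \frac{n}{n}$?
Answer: $\sqrt{123069841} \approx 11094.0$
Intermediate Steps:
$H{\left(n \right)} = 1$
$\sqrt{H{\left(-102 \right)} + \left(-1489 - 14951\right) \left(-1755 + R\right)} = \sqrt{1 + \left(-1489 - 14951\right) \left(-1755 - 5731\right)} = \sqrt{1 - -123069840} = \sqrt{1 + 123069840} = \sqrt{123069841}$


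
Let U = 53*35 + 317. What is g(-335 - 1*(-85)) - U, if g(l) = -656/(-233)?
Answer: -505420/233 ≈ -2169.2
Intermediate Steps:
g(l) = 656/233 (g(l) = -656*(-1/233) = 656/233)
U = 2172 (U = 1855 + 317 = 2172)
g(-335 - 1*(-85)) - U = 656/233 - 1*2172 = 656/233 - 2172 = -505420/233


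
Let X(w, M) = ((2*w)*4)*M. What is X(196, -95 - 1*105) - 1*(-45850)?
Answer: -267750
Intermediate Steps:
X(w, M) = 8*M*w (X(w, M) = (8*w)*M = 8*M*w)
X(196, -95 - 1*105) - 1*(-45850) = 8*(-95 - 1*105)*196 - 1*(-45850) = 8*(-95 - 105)*196 + 45850 = 8*(-200)*196 + 45850 = -313600 + 45850 = -267750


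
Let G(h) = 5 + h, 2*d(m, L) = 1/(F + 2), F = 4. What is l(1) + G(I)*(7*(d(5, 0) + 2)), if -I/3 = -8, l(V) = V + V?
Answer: 5099/12 ≈ 424.92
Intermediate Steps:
l(V) = 2*V
I = 24 (I = -3*(-8) = 24)
d(m, L) = 1/12 (d(m, L) = 1/(2*(4 + 2)) = (½)/6 = (½)*(⅙) = 1/12)
l(1) + G(I)*(7*(d(5, 0) + 2)) = 2*1 + (5 + 24)*(7*(1/12 + 2)) = 2 + 29*(7*(25/12)) = 2 + 29*(175/12) = 2 + 5075/12 = 5099/12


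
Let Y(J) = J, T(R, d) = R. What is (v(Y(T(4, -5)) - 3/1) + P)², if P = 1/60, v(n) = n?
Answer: 3721/3600 ≈ 1.0336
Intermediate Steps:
P = 1/60 ≈ 0.016667
(v(Y(T(4, -5)) - 3/1) + P)² = ((4 - 3/1) + 1/60)² = ((4 - 3*1) + 1/60)² = ((4 - 3) + 1/60)² = (1 + 1/60)² = (61/60)² = 3721/3600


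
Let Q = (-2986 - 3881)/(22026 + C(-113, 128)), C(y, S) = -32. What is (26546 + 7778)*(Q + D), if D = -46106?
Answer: -2486190858346/1571 ≈ -1.5826e+9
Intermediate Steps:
Q = -981/3142 (Q = (-2986 - 3881)/(22026 - 32) = -6867/21994 = -6867*1/21994 = -981/3142 ≈ -0.31222)
(26546 + 7778)*(Q + D) = (26546 + 7778)*(-981/3142 - 46106) = 34324*(-144866033/3142) = -2486190858346/1571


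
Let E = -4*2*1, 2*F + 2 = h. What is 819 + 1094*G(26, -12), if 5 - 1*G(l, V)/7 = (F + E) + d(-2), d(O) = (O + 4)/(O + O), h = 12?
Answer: 65912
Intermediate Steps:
d(O) = (4 + O)/(2*O) (d(O) = (4 + O)/((2*O)) = (4 + O)*(1/(2*O)) = (4 + O)/(2*O))
F = 5 (F = -1 + (1/2)*12 = -1 + 6 = 5)
E = -8 (E = -8*1 = -8)
G(l, V) = 119/2 (G(l, V) = 35 - 7*((5 - 8) + (1/2)*(4 - 2)/(-2)) = 35 - 7*(-3 + (1/2)*(-1/2)*2) = 35 - 7*(-3 - 1/2) = 35 - 7*(-7/2) = 35 + 49/2 = 119/2)
819 + 1094*G(26, -12) = 819 + 1094*(119/2) = 819 + 65093 = 65912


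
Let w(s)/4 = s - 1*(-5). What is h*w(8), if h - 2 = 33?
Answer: 1820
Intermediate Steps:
h = 35 (h = 2 + 33 = 35)
w(s) = 20 + 4*s (w(s) = 4*(s - 1*(-5)) = 4*(s + 5) = 4*(5 + s) = 20 + 4*s)
h*w(8) = 35*(20 + 4*8) = 35*(20 + 32) = 35*52 = 1820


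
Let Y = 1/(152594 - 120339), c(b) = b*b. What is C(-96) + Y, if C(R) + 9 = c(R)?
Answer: 296971786/32255 ≈ 9207.0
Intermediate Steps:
c(b) = b²
Y = 1/32255 ≈ 3.1003e-5
C(R) = -9 + R²
C(-96) + Y = (-9 + (-96)²) + 1/32255 = (-9 + 9216) + 1/32255 = 9207 + 1/32255 = 296971786/32255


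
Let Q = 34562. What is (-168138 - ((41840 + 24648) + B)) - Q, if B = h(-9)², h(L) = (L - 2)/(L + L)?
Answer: -87217033/324 ≈ -2.6919e+5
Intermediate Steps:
h(L) = (-2 + L)/(2*L) (h(L) = (-2 + L)/((2*L)) = (-2 + L)*(1/(2*L)) = (-2 + L)/(2*L))
B = 121/324 (B = ((½)*(-2 - 9)/(-9))² = ((½)*(-⅑)*(-11))² = (11/18)² = 121/324 ≈ 0.37346)
(-168138 - ((41840 + 24648) + B)) - Q = (-168138 - ((41840 + 24648) + 121/324)) - 1*34562 = (-168138 - (66488 + 121/324)) - 34562 = (-168138 - 1*21542233/324) - 34562 = (-168138 - 21542233/324) - 34562 = -76018945/324 - 34562 = -87217033/324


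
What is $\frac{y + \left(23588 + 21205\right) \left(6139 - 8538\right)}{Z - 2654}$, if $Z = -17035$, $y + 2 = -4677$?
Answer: $\frac{107463086}{19689} \approx 5458.0$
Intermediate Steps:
$y = -4679$ ($y = -2 - 4677 = -4679$)
$\frac{y + \left(23588 + 21205\right) \left(6139 - 8538\right)}{Z - 2654} = \frac{-4679 + \left(23588 + 21205\right) \left(6139 - 8538\right)}{-17035 - 2654} = \frac{-4679 + 44793 \left(-2399\right)}{-19689} = \left(-4679 - 107458407\right) \left(- \frac{1}{19689}\right) = \left(-107463086\right) \left(- \frac{1}{19689}\right) = \frac{107463086}{19689}$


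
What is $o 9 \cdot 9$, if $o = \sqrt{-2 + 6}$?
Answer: $162$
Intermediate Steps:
$o = 2$ ($o = \sqrt{4} = 2$)
$o 9 \cdot 9 = 2 \cdot 9 \cdot 9 = 18 \cdot 9 = 162$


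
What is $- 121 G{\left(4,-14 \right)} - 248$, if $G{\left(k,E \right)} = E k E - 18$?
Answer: $-92934$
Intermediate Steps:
$G{\left(k,E \right)} = -18 + k E^{2}$ ($G{\left(k,E \right)} = k E^{2} - 18 = -18 + k E^{2}$)
$- 121 G{\left(4,-14 \right)} - 248 = - 121 \left(-18 + 4 \left(-14\right)^{2}\right) - 248 = - 121 \left(-18 + 4 \cdot 196\right) - 248 = - 121 \left(-18 + 784\right) - 248 = \left(-121\right) 766 - 248 = -92686 - 248 = -92934$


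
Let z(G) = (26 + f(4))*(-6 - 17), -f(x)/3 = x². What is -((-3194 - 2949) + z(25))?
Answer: 5637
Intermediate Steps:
f(x) = -3*x²
z(G) = 506 (z(G) = (26 - 3*4²)*(-6 - 17) = (26 - 3*16)*(-23) = (26 - 48)*(-23) = -22*(-23) = 506)
-((-3194 - 2949) + z(25)) = -((-3194 - 2949) + 506) = -(-6143 + 506) = -1*(-5637) = 5637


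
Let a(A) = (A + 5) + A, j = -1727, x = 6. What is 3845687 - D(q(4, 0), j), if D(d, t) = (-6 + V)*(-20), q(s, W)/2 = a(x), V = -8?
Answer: 3845407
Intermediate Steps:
a(A) = 5 + 2*A (a(A) = (5 + A) + A = 5 + 2*A)
q(s, W) = 34 (q(s, W) = 2*(5 + 2*6) = 2*(5 + 12) = 2*17 = 34)
D(d, t) = 280 (D(d, t) = (-6 - 8)*(-20) = -14*(-20) = 280)
3845687 - D(q(4, 0), j) = 3845687 - 1*280 = 3845687 - 280 = 3845407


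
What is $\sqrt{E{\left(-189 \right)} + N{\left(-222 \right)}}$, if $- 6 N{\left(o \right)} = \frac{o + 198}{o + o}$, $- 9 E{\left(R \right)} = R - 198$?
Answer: $\frac{2 \sqrt{132423}}{111} \approx 6.5568$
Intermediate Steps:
$E{\left(R \right)} = 22 - \frac{R}{9}$ ($E{\left(R \right)} = - \frac{R - 198}{9} = - \frac{-198 + R}{9} = 22 - \frac{R}{9}$)
$N{\left(o \right)} = - \frac{198 + o}{12 o}$ ($N{\left(o \right)} = - \frac{\left(o + 198\right) \frac{1}{o + o}}{6} = - \frac{\left(198 + o\right) \frac{1}{2 o}}{6} = - \frac{\frac{1}{2} \frac{1}{o} \left(198 + o\right)}{6} = - \frac{198 + o}{12 o}$)
$\sqrt{E{\left(-189 \right)} + N{\left(-222 \right)}} = \sqrt{\left(22 - -21\right) + \frac{-198 - -222}{12 \left(-222\right)}} = \sqrt{\left(22 + 21\right) + \frac{1}{12} \left(- \frac{1}{222}\right) \left(-198 + 222\right)} = \sqrt{43 + \frac{1}{12} \left(- \frac{1}{222}\right) 24} = \sqrt{43 - \frac{1}{111}} = \sqrt{\frac{4772}{111}} = \frac{2 \sqrt{132423}}{111}$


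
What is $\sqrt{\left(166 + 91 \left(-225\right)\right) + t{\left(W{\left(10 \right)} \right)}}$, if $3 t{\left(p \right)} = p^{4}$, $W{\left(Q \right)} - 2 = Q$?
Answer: $i \sqrt{13397} \approx 115.75 i$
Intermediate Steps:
$W{\left(Q \right)} = 2 + Q$
$t{\left(p \right)} = \frac{p^{4}}{3}$
$\sqrt{\left(166 + 91 \left(-225\right)\right) + t{\left(W{\left(10 \right)} \right)}} = \sqrt{\left(166 + 91 \left(-225\right)\right) + \frac{\left(2 + 10\right)^{4}}{3}} = \sqrt{\left(166 - 20475\right) + \frac{12^{4}}{3}} = \sqrt{-20309 + \frac{1}{3} \cdot 20736} = \sqrt{-20309 + 6912} = \sqrt{-13397} = i \sqrt{13397}$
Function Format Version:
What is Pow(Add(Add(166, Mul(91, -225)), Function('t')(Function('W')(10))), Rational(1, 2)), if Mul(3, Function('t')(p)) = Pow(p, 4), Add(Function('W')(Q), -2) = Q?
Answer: Mul(I, Pow(13397, Rational(1, 2))) ≈ Mul(115.75, I)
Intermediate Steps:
Function('W')(Q) = Add(2, Q)
Function('t')(p) = Mul(Rational(1, 3), Pow(p, 4))
Pow(Add(Add(166, Mul(91, -225)), Function('t')(Function('W')(10))), Rational(1, 2)) = Pow(Add(Add(166, Mul(91, -225)), Mul(Rational(1, 3), Pow(Add(2, 10), 4))), Rational(1, 2)) = Pow(Add(Add(166, -20475), Mul(Rational(1, 3), Pow(12, 4))), Rational(1, 2)) = Pow(Add(-20309, Mul(Rational(1, 3), 20736)), Rational(1, 2)) = Pow(Add(-20309, 6912), Rational(1, 2)) = Pow(-13397, Rational(1, 2)) = Mul(I, Pow(13397, Rational(1, 2)))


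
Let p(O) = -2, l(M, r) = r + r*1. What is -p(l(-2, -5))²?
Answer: -4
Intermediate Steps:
l(M, r) = 2*r (l(M, r) = r + r = 2*r)
-p(l(-2, -5))² = -1*(-2)² = -1*4 = -4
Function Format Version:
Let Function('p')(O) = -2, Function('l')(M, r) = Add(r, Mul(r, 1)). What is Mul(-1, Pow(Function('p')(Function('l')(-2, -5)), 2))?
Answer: -4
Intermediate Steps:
Function('l')(M, r) = Mul(2, r) (Function('l')(M, r) = Add(r, r) = Mul(2, r))
Mul(-1, Pow(Function('p')(Function('l')(-2, -5)), 2)) = Mul(-1, Pow(-2, 2)) = Mul(-1, 4) = -4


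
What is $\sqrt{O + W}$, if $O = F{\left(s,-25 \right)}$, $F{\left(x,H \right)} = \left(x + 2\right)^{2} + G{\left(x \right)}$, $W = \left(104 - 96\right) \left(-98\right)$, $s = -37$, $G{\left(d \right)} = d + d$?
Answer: $\sqrt{367} \approx 19.157$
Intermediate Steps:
$G{\left(d \right)} = 2 d$
$W = -784$ ($W = 8 \left(-98\right) = -784$)
$F{\left(x,H \right)} = \left(2 + x\right)^{2} + 2 x$ ($F{\left(x,H \right)} = \left(x + 2\right)^{2} + 2 x = \left(2 + x\right)^{2} + 2 x$)
$O = 1151$ ($O = \left(2 - 37\right)^{2} + 2 \left(-37\right) = \left(-35\right)^{2} - 74 = 1225 - 74 = 1151$)
$\sqrt{O + W} = \sqrt{1151 - 784} = \sqrt{367}$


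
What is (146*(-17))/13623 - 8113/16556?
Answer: -151615391/225542388 ≈ -0.67223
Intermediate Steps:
(146*(-17))/13623 - 8113/16556 = -2482*1/13623 - 8113*1/16556 = -2482/13623 - 8113/16556 = -151615391/225542388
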